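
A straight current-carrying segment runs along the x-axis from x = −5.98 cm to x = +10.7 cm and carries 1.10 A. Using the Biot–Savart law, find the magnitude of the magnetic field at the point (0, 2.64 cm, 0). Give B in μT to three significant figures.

For a finite straight segment, B = (μ₀I/4πd)(sinθ₁ + sinθ₂), where θ₁, θ₂ are the angles from the perpendicular to each end.
The perpendicular distance is d = 0.0264 m; the end-offsets along the wire are a = 0.0598 m and b = 0.107 m.
sinθ₁ = 0.0598/√(0.0598²+0.0264²) = 0.9148; sinθ₂ = 0.107/√(0.107²+0.0264²) = 0.9709.
B = (4π×10⁻⁷ × 1.10) / (4π × 0.0264) × (0.9148 + 0.9709) = 7.86×10⁻⁶ T.

B ≈ 7.86 μT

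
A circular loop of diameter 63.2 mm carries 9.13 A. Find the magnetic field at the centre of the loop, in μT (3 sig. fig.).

B ≈ 182 μT

At the centre of a circular loop the Biot–Savart law gives B = μ₀I/(2R) (so R = 0.0316 m).
B = (4π×10⁻⁷ × 9.13) / (2 × 0.0316) = 1.82×10⁻⁴ T.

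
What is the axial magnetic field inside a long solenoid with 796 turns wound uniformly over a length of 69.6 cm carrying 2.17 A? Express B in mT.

B ≈ 3.12 mT

Inside a long solenoid, B = μ₀nI with n = 1144 turns/m.
B = 4π×10⁻⁷ × 1144 × 2.17 = 3.12×10⁻³ T.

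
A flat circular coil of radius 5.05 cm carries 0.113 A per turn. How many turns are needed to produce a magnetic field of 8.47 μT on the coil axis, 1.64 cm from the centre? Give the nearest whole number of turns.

For an N-turn coil, B = Nμ₀IR²/[2(R²+z²)^(3/2)]. A single turn gives B₁ = 1.21×10⁻⁶ T with R = 0.0505 m, z = 0.0164 m.
N = B/B₁ = 8.47×10⁻⁶ / 1.21×10⁻⁶ = 7.00.

N = 7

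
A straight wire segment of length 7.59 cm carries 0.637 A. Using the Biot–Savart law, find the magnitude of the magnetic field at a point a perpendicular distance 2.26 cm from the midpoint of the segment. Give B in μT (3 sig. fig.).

For a finite straight segment, B = (μ₀I/4πd)(sinθ₁ + sinθ₂), where θ₁, θ₂ are the angles from the perpendicular to each end.
The perpendicular from the point meets the wire at its midpoint, so each end is L/2 = 0.03795 m away along the wire.
sinθ₁ = 0.03795/√(0.03795²+0.0226²) = 0.8592; sinθ₂ = 0.03795/√(0.03795²+0.0226²) = 0.8592.
B = (4π×10⁻⁷ × 0.637) / (4π × 0.0226) × (0.8592 + 0.8592) = 4.84×10⁻⁶ T.

B ≈ 4.84 μT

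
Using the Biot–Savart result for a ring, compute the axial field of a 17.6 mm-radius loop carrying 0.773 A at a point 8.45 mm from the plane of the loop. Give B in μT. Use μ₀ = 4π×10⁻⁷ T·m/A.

B ≈ 20.2 μT

On the axis of a circular loop, B = μ₀IR² / [2(R²+z²)^(3/2)].
R² + z² = (0.0176)² + (0.00845)² = 0.0003812 m², and (R²+z²)^(3/2) = 7.44×10⁻⁶ m³.
B = (4π×10⁻⁷ × 0.773 × 0.0003098) / (2 × 7.44×10⁻⁶) = 2.02×10⁻⁵ T.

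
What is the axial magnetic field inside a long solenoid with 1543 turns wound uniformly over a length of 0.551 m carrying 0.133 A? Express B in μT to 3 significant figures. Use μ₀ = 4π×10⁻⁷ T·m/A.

Inside a long solenoid, B = μ₀nI with n = 2800 turns/m.
B = 4π×10⁻⁷ × 2800 × 0.133 = 4.68×10⁻⁴ T.

B ≈ 468 μT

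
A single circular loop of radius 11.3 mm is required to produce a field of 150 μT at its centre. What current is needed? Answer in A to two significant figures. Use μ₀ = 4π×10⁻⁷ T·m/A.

I ≈ 2.7 A

At the centre of a circular loop B = μ₀I/(2R), so I = 2RB/μ₀.
With R = 0.0113 m, I = 2 × 0.0113 × 1.50×10⁻⁴ / (4π×10⁻⁷) = 2.70 A.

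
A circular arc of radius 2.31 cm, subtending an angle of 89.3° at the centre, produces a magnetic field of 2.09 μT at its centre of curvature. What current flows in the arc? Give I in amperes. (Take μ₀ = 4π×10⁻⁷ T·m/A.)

For a circular arc, B = μ₀Iφ/(4πR) with φ in radians; here φ = 1.559 rad.
So I = 4πRB/(μ₀φ) = 4π × 0.0231 × 2.09×10⁻⁶ / (4π×10⁻⁷ × 1.559) = 0.310 A.

I ≈ 0.310 A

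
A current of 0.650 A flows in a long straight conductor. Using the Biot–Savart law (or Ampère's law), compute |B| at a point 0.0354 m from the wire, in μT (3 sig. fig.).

For an infinitely long straight wire, B = μ₀I/(2πd).
B = (4π×10⁻⁷ × 0.650) / (2π × 0.0354) = 3.67×10⁻⁶ T.

B ≈ 3.67 μT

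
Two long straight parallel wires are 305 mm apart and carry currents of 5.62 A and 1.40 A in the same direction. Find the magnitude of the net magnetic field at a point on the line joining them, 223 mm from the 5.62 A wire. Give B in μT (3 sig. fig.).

B ≈ 1.63 μT

Each long wire gives B = μ₀I/(2πd). Distances are d₁ = 0.223 m and d₂ = 0.082 m.
B₁ = 5.04×10⁻⁶ T, B₂ = 3.41×10⁻⁶ T.
Between parallel currents the two contributions point in opposite directions, so they subtract. B = |B₁ − B₂| = |5.04×10⁻⁶ − 3.41×10⁻⁶| = 1.63×10⁻⁶ T.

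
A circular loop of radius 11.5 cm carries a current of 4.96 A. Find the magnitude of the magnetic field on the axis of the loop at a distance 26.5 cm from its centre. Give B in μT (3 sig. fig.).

On the axis of a circular loop, B = μ₀IR² / [2(R²+z²)^(3/2)].
R² + z² = (0.115)² + (0.265)² = 0.08345 m², and (R²+z²)^(3/2) = 2.41×10⁻² m³.
B = (4π×10⁻⁷ × 4.96 × 0.01323) / (2 × 2.41×10⁻²) = 1.71×10⁻⁶ T.

B ≈ 1.71 μT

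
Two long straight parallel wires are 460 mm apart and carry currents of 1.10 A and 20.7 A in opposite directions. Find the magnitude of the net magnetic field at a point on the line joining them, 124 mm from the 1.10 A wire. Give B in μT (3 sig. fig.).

Each long wire gives B = μ₀I/(2πd). Distances are d₁ = 0.124 m and d₂ = 0.336 m.
B₁ = 1.77×10⁻⁶ T, B₂ = 1.23×10⁻⁵ T.
Between antiparallel currents both contributions point the same way, so they add. B = B₁ + B₂ = 1.77×10⁻⁶ + 1.23×10⁻⁵ = 1.41×10⁻⁵ T.

B ≈ 14.1 μT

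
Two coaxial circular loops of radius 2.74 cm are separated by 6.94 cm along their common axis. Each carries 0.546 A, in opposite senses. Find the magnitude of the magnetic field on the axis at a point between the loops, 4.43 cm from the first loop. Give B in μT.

B ≈ 3.20 μT

Each loop contributes B = μ₀IR²/[2(R²+z²)^(3/2)] on the axis, with z measured from that loop.
Loop 1 (z = 0.0443 m): B₁ = 1.82×10⁻⁶ T. Loop 2 (z = 0.0251 m): B₂ = 5.02×10⁻⁶ T.
The fields oppose: B = |B₁ − B₂| = 3.20×10⁻⁶ T.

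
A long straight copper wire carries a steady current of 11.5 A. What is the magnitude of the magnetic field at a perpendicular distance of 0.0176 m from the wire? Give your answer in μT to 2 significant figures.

B ≈ 130 μT

For an infinitely long straight wire, B = μ₀I/(2πd).
B = (4π×10⁻⁷ × 11.5) / (2π × 0.0176) = 1.31×10⁻⁴ T.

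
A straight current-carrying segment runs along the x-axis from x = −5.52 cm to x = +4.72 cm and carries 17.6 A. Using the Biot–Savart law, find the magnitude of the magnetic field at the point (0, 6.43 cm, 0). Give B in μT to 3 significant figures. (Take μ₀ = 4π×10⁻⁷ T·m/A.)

For a finite straight segment, B = (μ₀I/4πd)(sinθ₁ + sinθ₂), where θ₁, θ₂ are the angles from the perpendicular to each end.
The perpendicular distance is d = 0.0643 m; the end-offsets along the wire are a = 0.0552 m and b = 0.0472 m.
sinθ₁ = 0.0552/√(0.0552²+0.0643²) = 0.6514; sinθ₂ = 0.0472/√(0.0472²+0.0643²) = 0.5917.
B = (4π×10⁻⁷ × 17.6) / (4π × 0.0643) × (0.6514 + 0.5917) = 3.40×10⁻⁵ T.

B ≈ 34.0 μT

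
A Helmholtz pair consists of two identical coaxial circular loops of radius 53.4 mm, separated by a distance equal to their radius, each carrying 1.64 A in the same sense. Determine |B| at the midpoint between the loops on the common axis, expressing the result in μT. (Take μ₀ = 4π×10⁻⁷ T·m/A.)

B ≈ 27.6 μT

Each loop contributes B = μ₀IR²/[2(R²+z²)^(3/2)] on the axis, with z measured from that loop.
Loop 1 (z = 0.0267 m): B₁ = 1.38×10⁻⁵ T. Loop 2 (z = 0.0267 m): B₂ = 1.38×10⁻⁵ T.
The fields add: B = B₁ + B₂ = 2.76×10⁻⁵ T.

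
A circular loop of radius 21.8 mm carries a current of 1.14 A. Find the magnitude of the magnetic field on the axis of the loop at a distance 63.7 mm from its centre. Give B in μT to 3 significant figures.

On the axis of a circular loop, B = μ₀IR² / [2(R²+z²)^(3/2)].
R² + z² = (0.0218)² + (0.0637)² = 0.004533 m², and (R²+z²)^(3/2) = 3.05×10⁻⁴ m³.
B = (4π×10⁻⁷ × 1.14 × 0.0004752) / (2 × 3.05×10⁻⁴) = 1.12×10⁻⁶ T.

B ≈ 1.12 μT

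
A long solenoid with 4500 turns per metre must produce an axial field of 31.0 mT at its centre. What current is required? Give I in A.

Inside a long solenoid B = μ₀nI with n = 4500 m⁻¹, so I = B/(μ₀n).
I = 3.10×10⁻² / (4π×10⁻⁷ × 4500) = 5.48 A.

I ≈ 5.48 A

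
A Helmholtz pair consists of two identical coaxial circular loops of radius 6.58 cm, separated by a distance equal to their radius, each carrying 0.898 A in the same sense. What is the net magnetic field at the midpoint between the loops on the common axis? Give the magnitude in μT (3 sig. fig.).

Each loop contributes B = μ₀IR²/[2(R²+z²)^(3/2)] on the axis, with z measured from that loop.
Loop 1 (z = 0.0329 m): B₁ = 6.14×10⁻⁶ T. Loop 2 (z = 0.0329 m): B₂ = 6.14×10⁻⁶ T.
The fields add: B = B₁ + B₂ = 1.23×10⁻⁵ T.

B ≈ 12.3 μT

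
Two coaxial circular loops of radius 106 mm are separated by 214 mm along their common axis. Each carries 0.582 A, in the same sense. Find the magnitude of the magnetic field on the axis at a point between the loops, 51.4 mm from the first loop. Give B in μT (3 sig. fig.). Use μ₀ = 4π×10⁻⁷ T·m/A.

Each loop contributes B = μ₀IR²/[2(R²+z²)^(3/2)] on the axis, with z measured from that loop.
Loop 1 (z = 0.0514 m): B₁ = 2.51×10⁻⁶ T. Loop 2 (z = 0.1626 m): B₂ = 5.62×10⁻⁷ T.
The fields add: B = B₁ + B₂ = 3.08×10⁻⁶ T.

B ≈ 3.08 μT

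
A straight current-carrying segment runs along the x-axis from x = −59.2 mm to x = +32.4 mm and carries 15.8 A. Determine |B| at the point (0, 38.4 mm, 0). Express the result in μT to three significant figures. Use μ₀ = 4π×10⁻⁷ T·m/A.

B ≈ 61.1 μT

For a finite straight segment, B = (μ₀I/4πd)(sinθ₁ + sinθ₂), where θ₁, θ₂ are the angles from the perpendicular to each end.
The perpendicular distance is d = 0.0384 m; the end-offsets along the wire are a = 0.0592 m and b = 0.0324 m.
sinθ₁ = 0.0592/√(0.0592²+0.0384²) = 0.8390; sinθ₂ = 0.0324/√(0.0324²+0.0384²) = 0.6449.
B = (4π×10⁻⁷ × 15.8) / (4π × 0.0384) × (0.8390 + 0.6449) = 6.11×10⁻⁵ T.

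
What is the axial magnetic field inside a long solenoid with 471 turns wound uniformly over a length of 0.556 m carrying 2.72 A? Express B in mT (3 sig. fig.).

B ≈ 2.90 mT

Inside a long solenoid, B = μ₀nI with n = 847.1 turns/m.
B = 4π×10⁻⁷ × 847.1 × 2.72 = 2.90×10⁻³ T.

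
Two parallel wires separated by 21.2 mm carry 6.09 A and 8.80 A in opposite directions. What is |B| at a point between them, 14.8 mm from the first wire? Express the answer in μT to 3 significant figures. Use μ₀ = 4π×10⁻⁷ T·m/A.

B ≈ 357 μT

Each long wire gives B = μ₀I/(2πd). Distances are d₁ = 0.0148 m and d₂ = 0.0064 m.
B₁ = 8.23×10⁻⁵ T, B₂ = 2.75×10⁻⁴ T.
Between antiparallel currents both contributions point the same way, so they add. B = B₁ + B₂ = 8.23×10⁻⁵ + 2.75×10⁻⁴ = 3.57×10⁻⁴ T.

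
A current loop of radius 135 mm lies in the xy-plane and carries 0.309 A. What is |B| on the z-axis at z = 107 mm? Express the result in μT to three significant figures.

On the axis of a circular loop, B = μ₀IR² / [2(R²+z²)^(3/2)].
R² + z² = (0.135)² + (0.107)² = 0.02967 m², and (R²+z²)^(3/2) = 5.11×10⁻³ m³.
B = (4π×10⁻⁷ × 0.309 × 0.01823) / (2 × 5.11×10⁻³) = 6.92×10⁻⁷ T.

B ≈ 0.692 μT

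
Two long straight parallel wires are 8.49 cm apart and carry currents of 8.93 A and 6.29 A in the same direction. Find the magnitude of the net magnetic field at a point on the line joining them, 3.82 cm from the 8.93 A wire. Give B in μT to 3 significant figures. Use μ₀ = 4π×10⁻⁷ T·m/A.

B ≈ 19.8 μT

Each long wire gives B = μ₀I/(2πd). Distances are d₁ = 0.0382 m and d₂ = 0.0467 m.
B₁ = 4.68×10⁻⁵ T, B₂ = 2.69×10⁻⁵ T.
Between parallel currents the two contributions point in opposite directions, so they subtract. B = |B₁ − B₂| = |4.68×10⁻⁵ − 2.69×10⁻⁵| = 1.98×10⁻⁵ T.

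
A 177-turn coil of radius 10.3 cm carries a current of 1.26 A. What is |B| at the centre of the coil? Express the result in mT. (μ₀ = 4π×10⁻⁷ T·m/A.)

B ≈ 1.36 mT

For an N-turn flat coil, B = Nμ₀I/(2R) with R = 0.103 m.
B = 177 × 7.69×10⁻⁶ T = 1.36×10⁻³ T.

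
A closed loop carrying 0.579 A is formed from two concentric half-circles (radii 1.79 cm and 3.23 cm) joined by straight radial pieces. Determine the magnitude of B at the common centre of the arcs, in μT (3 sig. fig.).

B ≈ 4.53 μT

The radial connectors point toward the centre, so dl × r̂ = 0 and they contribute nothing.
Each semicircle gives μ₀I/(4R): inner arc 1.02×10⁻⁵ T, outer arc 5.63×10⁻⁶ T.
The two arcs carry current in opposite angular senses, so their fields oppose: B = |1.02×10⁻⁵ − 5.63×10⁻⁶| = 4.53×10⁻⁶ T.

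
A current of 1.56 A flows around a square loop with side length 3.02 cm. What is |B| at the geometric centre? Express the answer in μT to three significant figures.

B ≈ 58.4 μT

Each side is a finite straight segment at perpendicular distance d = a/(2 tan(π/4)) = 0.0151 m from the centre, with end-angles ±π/4.
One side contributes B₁ = (μ₀I/4πd)·2 sin(π/4) = 1.46×10⁻⁵ T.
All 4 sides add in the same direction: B = 4 × 1.46×10⁻⁵ = 5.84×10⁻⁵ T.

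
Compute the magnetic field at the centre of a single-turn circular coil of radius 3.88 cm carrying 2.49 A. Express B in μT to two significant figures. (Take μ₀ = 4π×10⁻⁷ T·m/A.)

B ≈ 40 μT

At the centre of a circular loop the Biot–Savart law gives B = μ₀I/(2R).
B = (4π×10⁻⁷ × 2.49) / (2 × 0.0388) = 4.03×10⁻⁵ T.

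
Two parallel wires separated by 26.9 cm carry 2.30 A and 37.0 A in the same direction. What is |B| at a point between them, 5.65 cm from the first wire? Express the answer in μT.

Each long wire gives B = μ₀I/(2πd). Distances are d₁ = 0.0565 m and d₂ = 0.2125 m.
B₁ = 8.14×10⁻⁶ T, B₂ = 3.48×10⁻⁵ T.
Between parallel currents the two contributions point in opposite directions, so they subtract. B = |B₁ − B₂| = |8.14×10⁻⁶ − 3.48×10⁻⁵| = 2.67×10⁻⁵ T.

B ≈ 26.7 μT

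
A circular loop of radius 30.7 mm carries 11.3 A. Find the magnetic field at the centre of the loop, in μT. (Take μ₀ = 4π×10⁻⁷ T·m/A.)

At the centre of a circular loop the Biot–Savart law gives B = μ₀I/(2R).
B = (4π×10⁻⁷ × 11.3) / (2 × 0.0307) = 2.31×10⁻⁴ T.

B ≈ 231 μT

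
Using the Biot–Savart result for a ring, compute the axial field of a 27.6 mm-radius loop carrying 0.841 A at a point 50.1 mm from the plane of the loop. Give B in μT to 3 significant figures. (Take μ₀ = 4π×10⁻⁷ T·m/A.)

On the axis of a circular loop, B = μ₀IR² / [2(R²+z²)^(3/2)].
R² + z² = (0.0276)² + (0.0501)² = 0.003272 m², and (R²+z²)^(3/2) = 1.87×10⁻⁴ m³.
B = (4π×10⁻⁷ × 0.841 × 0.0007618) / (2 × 1.87×10⁻⁴) = 2.15×10⁻⁶ T.

B ≈ 2.15 μT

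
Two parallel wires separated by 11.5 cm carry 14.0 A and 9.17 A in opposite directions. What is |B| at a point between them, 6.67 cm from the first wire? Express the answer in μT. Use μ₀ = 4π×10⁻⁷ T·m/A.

Each long wire gives B = μ₀I/(2πd). Distances are d₁ = 0.0667 m and d₂ = 0.0483 m.
B₁ = 4.20×10⁻⁵ T, B₂ = 3.80×10⁻⁵ T.
Between antiparallel currents both contributions point the same way, so they add. B = B₁ + B₂ = 4.20×10⁻⁵ + 3.80×10⁻⁵ = 8.00×10⁻⁵ T.

B ≈ 80.0 μT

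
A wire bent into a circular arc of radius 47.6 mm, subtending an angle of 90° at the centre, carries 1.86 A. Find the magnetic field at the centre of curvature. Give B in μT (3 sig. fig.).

B ≈ 6.14 μT

The Biot–Savart field of a circular arc at its centre is B = μ₀Iφ/(4πR), with φ = 1.571 rad.
B = (4π×10⁻⁷ × 1.86 × 1.571) / (4π × 0.0476) = 6.14×10⁻⁶ T.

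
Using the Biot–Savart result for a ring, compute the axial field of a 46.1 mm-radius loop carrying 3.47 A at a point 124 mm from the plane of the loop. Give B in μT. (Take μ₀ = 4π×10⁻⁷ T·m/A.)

On the axis of a circular loop, B = μ₀IR² / [2(R²+z²)^(3/2)].
R² + z² = (0.0461)² + (0.124)² = 0.0175 m², and (R²+z²)^(3/2) = 2.32×10⁻³ m³.
B = (4π×10⁻⁷ × 3.47 × 0.002125) / (2 × 2.32×10⁻³) = 2.00×10⁻⁶ T.

B ≈ 2.00 μT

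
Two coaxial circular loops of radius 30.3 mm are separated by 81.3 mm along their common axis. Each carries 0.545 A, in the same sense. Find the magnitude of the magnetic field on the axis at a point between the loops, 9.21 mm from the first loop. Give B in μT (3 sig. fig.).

Each loop contributes B = μ₀IR²/[2(R²+z²)^(3/2)] on the axis, with z measured from that loop.
Loop 1 (z = 0.00921 m): B₁ = 9.90×10⁻⁶ T. Loop 2 (z = 0.07209 m): B₂ = 6.57×10⁻⁷ T.
The fields add: B = B₁ + B₂ = 1.06×10⁻⁵ T.

B ≈ 10.6 μT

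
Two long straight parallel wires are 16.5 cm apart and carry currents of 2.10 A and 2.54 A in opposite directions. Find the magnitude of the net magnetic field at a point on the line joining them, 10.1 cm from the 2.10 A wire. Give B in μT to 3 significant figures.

Each long wire gives B = μ₀I/(2πd). Distances are d₁ = 0.101 m and d₂ = 0.064 m.
B₁ = 4.16×10⁻⁶ T, B₂ = 7.94×10⁻⁶ T.
Between antiparallel currents both contributions point the same way, so they add. B = B₁ + B₂ = 4.16×10⁻⁶ + 7.94×10⁻⁶ = 1.21×10⁻⁵ T.

B ≈ 12.1 μT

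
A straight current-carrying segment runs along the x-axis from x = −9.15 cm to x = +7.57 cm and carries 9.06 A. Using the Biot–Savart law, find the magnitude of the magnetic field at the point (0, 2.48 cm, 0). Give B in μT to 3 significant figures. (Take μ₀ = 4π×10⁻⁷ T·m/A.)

B ≈ 70.0 μT

For a finite straight segment, B = (μ₀I/4πd)(sinθ₁ + sinθ₂), where θ₁, θ₂ are the angles from the perpendicular to each end.
The perpendicular distance is d = 0.0248 m; the end-offsets along the wire are a = 0.0915 m and b = 0.0757 m.
sinθ₁ = 0.0915/√(0.0915²+0.0248²) = 0.9652; sinθ₂ = 0.0757/√(0.0757²+0.0248²) = 0.9503.
B = (4π×10⁻⁷ × 9.06) / (4π × 0.0248) × (0.9652 + 0.9503) = 7.00×10⁻⁵ T.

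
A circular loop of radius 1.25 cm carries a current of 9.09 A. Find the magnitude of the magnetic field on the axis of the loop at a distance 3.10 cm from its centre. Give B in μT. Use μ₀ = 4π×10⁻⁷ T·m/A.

On the axis of a circular loop, B = μ₀IR² / [2(R²+z²)^(3/2)].
R² + z² = (0.0125)² + (0.031)² = 0.001117 m², and (R²+z²)^(3/2) = 3.73×10⁻⁵ m³.
B = (4π×10⁻⁷ × 9.09 × 0.0001563) / (2 × 3.73×10⁻⁵) = 2.39×10⁻⁵ T.

B ≈ 23.9 μT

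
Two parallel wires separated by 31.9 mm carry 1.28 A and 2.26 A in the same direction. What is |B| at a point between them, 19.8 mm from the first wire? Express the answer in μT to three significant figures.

Each long wire gives B = μ₀I/(2πd). Distances are d₁ = 0.0198 m and d₂ = 0.0121 m.
B₁ = 1.29×10⁻⁵ T, B₂ = 3.74×10⁻⁵ T.
Between parallel currents the two contributions point in opposite directions, so they subtract. B = |B₁ − B₂| = |1.29×10⁻⁵ − 3.74×10⁻⁵| = 2.44×10⁻⁵ T.

B ≈ 24.4 μT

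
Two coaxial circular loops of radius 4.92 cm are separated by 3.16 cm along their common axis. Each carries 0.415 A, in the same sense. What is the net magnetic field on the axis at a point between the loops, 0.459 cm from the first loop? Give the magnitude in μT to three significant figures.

Each loop contributes B = μ₀IR²/[2(R²+z²)^(3/2)] on the axis, with z measured from that loop.
Loop 1 (z = 0.00459 m): B₁ = 5.23×10⁻⁶ T. Loop 2 (z = 0.02701 m): B₂ = 3.57×10⁻⁶ T.
The fields add: B = B₁ + B₂ = 8.80×10⁻⁶ T.

B ≈ 8.80 μT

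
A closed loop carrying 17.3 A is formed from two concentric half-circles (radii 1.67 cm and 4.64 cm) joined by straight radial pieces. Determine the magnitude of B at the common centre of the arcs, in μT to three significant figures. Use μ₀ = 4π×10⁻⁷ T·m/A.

B ≈ 208 μT

The radial connectors point toward the centre, so dl × r̂ = 0 and they contribute nothing.
Each semicircle gives μ₀I/(4R): inner arc 3.25×10⁻⁴ T, outer arc 1.17×10⁻⁴ T.
The two arcs carry current in opposite angular senses, so their fields oppose: B = |3.25×10⁻⁴ − 1.17×10⁻⁴| = 2.08×10⁻⁴ T.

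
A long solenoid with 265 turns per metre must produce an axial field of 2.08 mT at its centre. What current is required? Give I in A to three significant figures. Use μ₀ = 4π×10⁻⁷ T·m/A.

I ≈ 6.25 A

Inside a long solenoid B = μ₀nI with n = 265 m⁻¹, so I = B/(μ₀n).
I = 2.08×10⁻³ / (4π×10⁻⁷ × 265) = 6.25 A.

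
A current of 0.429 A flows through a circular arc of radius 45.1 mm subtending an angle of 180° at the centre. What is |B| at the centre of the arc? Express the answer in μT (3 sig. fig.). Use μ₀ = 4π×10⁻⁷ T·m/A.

The Biot–Savart field of a circular arc at its centre is B = μ₀Iφ/(4πR), with φ = 3.142 rad.
B = (4π×10⁻⁷ × 0.429 × 3.142) / (4π × 0.0451) = 2.99×10⁻⁶ T.

B ≈ 2.99 μT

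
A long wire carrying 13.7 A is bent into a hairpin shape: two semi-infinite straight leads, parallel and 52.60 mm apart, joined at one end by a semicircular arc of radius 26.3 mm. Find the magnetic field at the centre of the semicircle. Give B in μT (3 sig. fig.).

The semicircular arc contributes B_arc = μ₀I·π/(4πR) = μ₀I/(4R) = 1.64×10⁻⁴ T.
Each semi-infinite lead is at perpendicular distance R = 0.0263 m from the centre, with the perpendicular foot at its near end, so it contributes μ₀I/(4πR); both point the same way, together 1.04×10⁻⁴ T.
Arc and leads all point the same direction: B = 1.64×10⁻⁴ + 1.04×10⁻⁴ = 2.68×10⁻⁴ T.

B ≈ 268 μT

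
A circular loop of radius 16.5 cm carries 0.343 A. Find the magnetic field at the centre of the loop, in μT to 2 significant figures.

At the centre of a circular loop the Biot–Savart law gives B = μ₀I/(2R).
B = (4π×10⁻⁷ × 0.343) / (2 × 0.165) = 1.31×10⁻⁶ T.

B ≈ 1.3 μT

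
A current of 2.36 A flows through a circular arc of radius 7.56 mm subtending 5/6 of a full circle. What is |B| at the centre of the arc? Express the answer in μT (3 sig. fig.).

The Biot–Savart field of a circular arc at its centre is B = μ₀Iφ/(4πR), with φ = 5.236 rad.
B = (4π×10⁻⁷ × 2.36 × 5.236) / (4π × 0.00756) = 1.63×10⁻⁴ T.

B ≈ 163 μT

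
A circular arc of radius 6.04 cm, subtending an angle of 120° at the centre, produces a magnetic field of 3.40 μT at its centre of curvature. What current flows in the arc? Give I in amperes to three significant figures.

I ≈ 0.981 A

For a circular arc, B = μ₀Iφ/(4πR) with φ in radians; here φ = 2.094 rad.
So I = 4πRB/(μ₀φ) = 4π × 0.0604 × 3.40×10⁻⁶ / (4π×10⁻⁷ × 2.094) = 0.981 A.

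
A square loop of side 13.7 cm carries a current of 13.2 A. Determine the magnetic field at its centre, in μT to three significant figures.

Each side is a finite straight segment at perpendicular distance d = a/(2 tan(π/4)) = 0.0685 m from the centre, with end-angles ±π/4.
One side contributes B₁ = (μ₀I/4πd)·2 sin(π/4) = 2.73×10⁻⁵ T.
All 4 sides add in the same direction: B = 4 × 2.73×10⁻⁵ = 1.09×10⁻⁴ T.

B ≈ 109 μT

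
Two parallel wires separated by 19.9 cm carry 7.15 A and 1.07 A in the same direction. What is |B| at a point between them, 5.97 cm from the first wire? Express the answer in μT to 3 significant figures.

B ≈ 22.4 μT

Each long wire gives B = μ₀I/(2πd). Distances are d₁ = 0.0597 m and d₂ = 0.1393 m.
B₁ = 2.40×10⁻⁵ T, B₂ = 1.54×10⁻⁶ T.
Between parallel currents the two contributions point in opposite directions, so they subtract. B = |B₁ − B₂| = |2.40×10⁻⁵ − 1.54×10⁻⁶| = 2.24×10⁻⁵ T.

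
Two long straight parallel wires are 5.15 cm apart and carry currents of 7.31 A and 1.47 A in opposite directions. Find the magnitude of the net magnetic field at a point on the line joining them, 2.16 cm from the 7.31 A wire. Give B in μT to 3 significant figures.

Each long wire gives B = μ₀I/(2πd). Distances are d₁ = 0.0216 m and d₂ = 0.0299 m.
B₁ = 6.77×10⁻⁵ T, B₂ = 9.83×10⁻⁶ T.
Between antiparallel currents both contributions point the same way, so they add. B = B₁ + B₂ = 6.77×10⁻⁵ + 9.83×10⁻⁶ = 7.75×10⁻⁵ T.

B ≈ 77.5 μT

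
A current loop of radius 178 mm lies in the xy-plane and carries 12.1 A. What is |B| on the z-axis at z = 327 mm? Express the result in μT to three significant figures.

On the axis of a circular loop, B = μ₀IR² / [2(R²+z²)^(3/2)].
R² + z² = (0.178)² + (0.327)² = 0.1386 m², and (R²+z²)^(3/2) = 5.16×10⁻² m³.
B = (4π×10⁻⁷ × 12.1 × 0.03168) / (2 × 5.16×10⁻²) = 4.67×10⁻⁶ T.

B ≈ 4.67 μT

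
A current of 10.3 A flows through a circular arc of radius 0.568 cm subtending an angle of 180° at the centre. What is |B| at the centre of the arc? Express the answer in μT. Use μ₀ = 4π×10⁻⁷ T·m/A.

B ≈ 570 μT

The Biot–Savart field of a circular arc at its centre is B = μ₀Iφ/(4πR), with φ = 3.142 rad.
B = (4π×10⁻⁷ × 10.3 × 3.142) / (4π × 0.00568) = 5.70×10⁻⁴ T.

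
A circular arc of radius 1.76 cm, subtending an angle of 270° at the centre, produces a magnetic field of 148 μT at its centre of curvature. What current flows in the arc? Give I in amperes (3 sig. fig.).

For a circular arc, B = μ₀Iφ/(4πR) with φ in radians; here φ = 4.712 rad.
So I = 4πRB/(μ₀φ) = 4π × 0.0176 × 1.48×10⁻⁴ / (4π×10⁻⁷ × 4.712) = 5.53 A.

I ≈ 5.53 A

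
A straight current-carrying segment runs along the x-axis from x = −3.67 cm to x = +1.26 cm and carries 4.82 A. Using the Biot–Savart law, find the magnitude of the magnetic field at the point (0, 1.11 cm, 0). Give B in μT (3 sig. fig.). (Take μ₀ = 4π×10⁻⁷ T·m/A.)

For a finite straight segment, B = (μ₀I/4πd)(sinθ₁ + sinθ₂), where θ₁, θ₂ are the angles from the perpendicular to each end.
The perpendicular distance is d = 0.0111 m; the end-offsets along the wire are a = 0.0367 m and b = 0.0126 m.
sinθ₁ = 0.0367/√(0.0367²+0.0111²) = 0.9572; sinθ₂ = 0.0126/√(0.0126²+0.0111²) = 0.7504.
B = (4π×10⁻⁷ × 4.82) / (4π × 0.0111) × (0.9572 + 0.7504) = 7.41×10⁻⁵ T.

B ≈ 74.1 μT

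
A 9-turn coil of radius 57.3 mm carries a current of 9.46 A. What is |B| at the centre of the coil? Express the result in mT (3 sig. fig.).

For an N-turn flat coil, B = Nμ₀I/(2R) with R = 0.0573 m.
B = 9 × 1.04×10⁻⁴ T = 9.34×10⁻⁴ T.

B ≈ 0.934 mT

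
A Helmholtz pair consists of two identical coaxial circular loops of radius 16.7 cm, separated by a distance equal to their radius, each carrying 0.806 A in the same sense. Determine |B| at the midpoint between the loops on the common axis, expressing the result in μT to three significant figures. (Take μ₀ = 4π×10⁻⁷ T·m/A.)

Each loop contributes B = μ₀IR²/[2(R²+z²)^(3/2)] on the axis, with z measured from that loop.
Loop 1 (z = 0.0835 m): B₁ = 2.17×10⁻⁶ T. Loop 2 (z = 0.0835 m): B₂ = 2.17×10⁻⁶ T.
The fields add: B = B₁ + B₂ = 4.34×10⁻⁶ T.

B ≈ 4.34 μT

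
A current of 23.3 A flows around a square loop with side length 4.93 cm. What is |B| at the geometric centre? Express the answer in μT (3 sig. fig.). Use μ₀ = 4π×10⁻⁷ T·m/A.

Each side is a finite straight segment at perpendicular distance d = a/(2 tan(π/4)) = 0.02465 m from the centre, with end-angles ±π/4.
One side contributes B₁ = (μ₀I/4πd)·2 sin(π/4) = 1.34×10⁻⁴ T.
All 4 sides add in the same direction: B = 4 × 1.34×10⁻⁴ = 5.35×10⁻⁴ T.

B ≈ 535 μT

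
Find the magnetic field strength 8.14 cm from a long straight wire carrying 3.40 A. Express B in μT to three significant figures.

B ≈ 8.35 μT

For an infinitely long straight wire, B = μ₀I/(2πd).
B = (4π×10⁻⁷ × 3.40) / (2π × 0.0814) = 8.35×10⁻⁶ T.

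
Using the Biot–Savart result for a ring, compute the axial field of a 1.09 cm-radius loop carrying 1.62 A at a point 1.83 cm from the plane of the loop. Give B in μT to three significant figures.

On the axis of a circular loop, B = μ₀IR² / [2(R²+z²)^(3/2)].
R² + z² = (0.0109)² + (0.0183)² = 0.0004537 m², and (R²+z²)^(3/2) = 9.66×10⁻⁶ m³.
B = (4π×10⁻⁷ × 1.62 × 0.0001188) / (2 × 9.66×10⁻⁶) = 1.25×10⁻⁵ T.

B ≈ 12.5 μT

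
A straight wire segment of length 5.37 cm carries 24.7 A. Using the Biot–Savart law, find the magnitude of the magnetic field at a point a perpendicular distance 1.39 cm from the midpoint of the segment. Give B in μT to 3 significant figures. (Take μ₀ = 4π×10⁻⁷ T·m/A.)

B ≈ 316 μT

For a finite straight segment, B = (μ₀I/4πd)(sinθ₁ + sinθ₂), where θ₁, θ₂ are the angles from the perpendicular to each end.
The perpendicular from the point meets the wire at its midpoint, so each end is L/2 = 0.02685 m away along the wire.
sinθ₁ = 0.02685/√(0.02685²+0.0139²) = 0.8881; sinθ₂ = 0.02685/√(0.02685²+0.0139²) = 0.8881.
B = (4π×10⁻⁷ × 24.7) / (4π × 0.0139) × (0.8881 + 0.8881) = 3.16×10⁻⁴ T.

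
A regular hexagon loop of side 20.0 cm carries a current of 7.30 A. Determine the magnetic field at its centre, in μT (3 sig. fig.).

Each side is a finite straight segment at perpendicular distance d = a/(2 tan(π/6)) = 0.1732 m from the centre, with end-angles ±π/6.
One side contributes B₁ = (μ₀I/4πd)·2 sin(π/6) = 4.21×10⁻⁶ T.
All 6 sides add in the same direction: B = 6 × 4.21×10⁻⁶ = 2.53×10⁻⁵ T.

B ≈ 25.3 μT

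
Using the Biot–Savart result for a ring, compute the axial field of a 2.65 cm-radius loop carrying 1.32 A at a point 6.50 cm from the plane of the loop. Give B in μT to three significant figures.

B ≈ 1.68 μT

On the axis of a circular loop, B = μ₀IR² / [2(R²+z²)^(3/2)].
R² + z² = (0.0265)² + (0.065)² = 0.004927 m², and (R²+z²)^(3/2) = 3.46×10⁻⁴ m³.
B = (4π×10⁻⁷ × 1.32 × 0.0007022) / (2 × 3.46×10⁻⁴) = 1.68×10⁻⁶ T.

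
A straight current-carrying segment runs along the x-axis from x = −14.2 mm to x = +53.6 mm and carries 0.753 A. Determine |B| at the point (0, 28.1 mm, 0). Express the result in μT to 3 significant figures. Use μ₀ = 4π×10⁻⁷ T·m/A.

B ≈ 3.58 μT

For a finite straight segment, B = (μ₀I/4πd)(sinθ₁ + sinθ₂), where θ₁, θ₂ are the angles from the perpendicular to each end.
The perpendicular distance is d = 0.0281 m; the end-offsets along the wire are a = 0.0142 m and b = 0.0536 m.
sinθ₁ = 0.0142/√(0.0142²+0.0281²) = 0.4510; sinθ₂ = 0.0536/√(0.0536²+0.0281²) = 0.8857.
B = (4π×10⁻⁷ × 0.753) / (4π × 0.0281) × (0.4510 + 0.8857) = 3.58×10⁻⁶ T.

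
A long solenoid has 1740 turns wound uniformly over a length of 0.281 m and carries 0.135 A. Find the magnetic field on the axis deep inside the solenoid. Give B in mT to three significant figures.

Inside a long solenoid, B = μ₀nI with n = 6192 turns/m.
B = 4π×10⁻⁷ × 6192 × 0.135 = 1.05×10⁻³ T.

B ≈ 1.05 mT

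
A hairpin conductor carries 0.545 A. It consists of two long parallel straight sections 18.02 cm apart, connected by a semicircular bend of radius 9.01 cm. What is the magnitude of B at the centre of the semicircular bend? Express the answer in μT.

B ≈ 3.11 μT

The semicircular arc contributes B_arc = μ₀I·π/(4πR) = μ₀I/(4R) = 1.90×10⁻⁶ T.
Each semi-infinite lead is at perpendicular distance R = 0.0901 m from the centre, with the perpendicular foot at its near end, so it contributes μ₀I/(4πR); both point the same way, together 1.21×10⁻⁶ T.
Arc and leads all point the same direction: B = 1.90×10⁻⁶ + 1.21×10⁻⁶ = 3.11×10⁻⁶ T.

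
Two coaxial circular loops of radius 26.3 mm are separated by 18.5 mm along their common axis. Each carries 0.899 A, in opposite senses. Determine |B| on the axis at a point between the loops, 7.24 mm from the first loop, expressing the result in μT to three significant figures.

Each loop contributes B = μ₀IR²/[2(R²+z²)^(3/2)] on the axis, with z measured from that loop.
Loop 1 (z = 0.00724 m): B₁ = 1.92×10⁻⁵ T. Loop 2 (z = 0.01126 m): B₂ = 1.67×10⁻⁵ T.
The fields oppose: B = |B₁ − B₂| = 2.56×10⁻⁶ T.

B ≈ 2.56 μT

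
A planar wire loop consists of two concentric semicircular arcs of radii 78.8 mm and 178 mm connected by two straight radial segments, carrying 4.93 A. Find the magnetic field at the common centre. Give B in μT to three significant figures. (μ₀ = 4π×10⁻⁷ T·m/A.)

The radial connectors point toward the centre, so dl × r̂ = 0 and they contribute nothing.
Each semicircle gives μ₀I/(4R): inner arc 1.97×10⁻⁵ T, outer arc 8.70×10⁻⁶ T.
The two arcs carry current in opposite angular senses, so their fields oppose: B = |1.97×10⁻⁵ − 8.70×10⁻⁶| = 1.10×10⁻⁵ T.

B ≈ 11.0 μT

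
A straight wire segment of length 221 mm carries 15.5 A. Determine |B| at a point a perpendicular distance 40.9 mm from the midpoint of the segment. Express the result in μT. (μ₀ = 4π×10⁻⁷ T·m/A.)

B ≈ 71.1 μT

For a finite straight segment, B = (μ₀I/4πd)(sinθ₁ + sinθ₂), where θ₁, θ₂ are the angles from the perpendicular to each end.
The perpendicular from the point meets the wire at its midpoint, so each end is L/2 = 0.1105 m away along the wire.
sinθ₁ = 0.1105/√(0.1105²+0.0409²) = 0.9378; sinθ₂ = 0.1105/√(0.1105²+0.0409²) = 0.9378.
B = (4π×10⁻⁷ × 15.5) / (4π × 0.0409) × (0.9378 + 0.9378) = 7.11×10⁻⁵ T.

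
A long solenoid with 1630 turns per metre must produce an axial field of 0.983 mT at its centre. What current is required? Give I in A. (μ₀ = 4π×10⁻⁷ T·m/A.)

Inside a long solenoid B = μ₀nI with n = 1630 m⁻¹, so I = B/(μ₀n).
I = 9.83×10⁻⁴ / (4π×10⁻⁷ × 1630) = 0.480 A.

I ≈ 0.480 A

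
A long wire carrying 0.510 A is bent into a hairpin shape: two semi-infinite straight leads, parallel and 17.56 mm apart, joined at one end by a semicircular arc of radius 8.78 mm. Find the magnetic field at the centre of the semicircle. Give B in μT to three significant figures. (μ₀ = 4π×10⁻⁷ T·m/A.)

The semicircular arc contributes B_arc = μ₀I·π/(4πR) = μ₀I/(4R) = 1.82×10⁻⁵ T.
Each semi-infinite lead is at perpendicular distance R = 0.00878 m from the centre, with the perpendicular foot at its near end, so it contributes μ₀I/(4πR); both point the same way, together 1.16×10⁻⁵ T.
Arc and leads all point the same direction: B = 1.82×10⁻⁵ + 1.16×10⁻⁵ = 2.99×10⁻⁵ T.

B ≈ 29.9 μT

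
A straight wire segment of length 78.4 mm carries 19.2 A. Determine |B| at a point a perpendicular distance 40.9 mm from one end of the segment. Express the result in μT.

For a finite straight segment, B = (μ₀I/4πd)(sinθ₁ + sinθ₂), where θ₁, θ₂ are the angles from the perpendicular to each end.
The perpendicular foot is at one end, so the two end-offsets along the wire are 0 and L = 0.0784 m.
sinθ₁ = 0/√(0²+0.0409²) = 0.0000; sinθ₂ = 0.0784/√(0.0784²+0.0409²) = 0.8866.
B = (4π×10⁻⁷ × 19.2) / (4π × 0.0409) × (0.0000 + 0.8866) = 4.16×10⁻⁵ T.

B ≈ 41.6 μT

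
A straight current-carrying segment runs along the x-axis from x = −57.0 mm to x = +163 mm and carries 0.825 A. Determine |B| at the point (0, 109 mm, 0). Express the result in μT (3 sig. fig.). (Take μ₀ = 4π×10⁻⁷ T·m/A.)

For a finite straight segment, B = (μ₀I/4πd)(sinθ₁ + sinθ₂), where θ₁, θ₂ are the angles from the perpendicular to each end.
The perpendicular distance is d = 0.109 m; the end-offsets along the wire are a = 0.057 m and b = 0.163 m.
sinθ₁ = 0.057/√(0.057²+0.109²) = 0.4634; sinθ₂ = 0.163/√(0.163²+0.109²) = 0.8313.
B = (4π×10⁻⁷ × 0.825) / (4π × 0.109) × (0.4634 + 0.8313) = 9.80×10⁻⁷ T.

B ≈ 0.980 μT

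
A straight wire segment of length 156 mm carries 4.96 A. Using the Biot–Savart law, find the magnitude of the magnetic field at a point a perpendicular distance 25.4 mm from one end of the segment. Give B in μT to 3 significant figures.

For a finite straight segment, B = (μ₀I/4πd)(sinθ₁ + sinθ₂), where θ₁, θ₂ are the angles from the perpendicular to each end.
The perpendicular foot is at one end, so the two end-offsets along the wire are 0 and L = 0.156 m.
sinθ₁ = 0/√(0²+0.0254²) = 0.0000; sinθ₂ = 0.156/√(0.156²+0.0254²) = 0.9870.
B = (4π×10⁻⁷ × 4.96) / (4π × 0.0254) × (0.0000 + 0.9870) = 1.93×10⁻⁵ T.

B ≈ 19.3 μT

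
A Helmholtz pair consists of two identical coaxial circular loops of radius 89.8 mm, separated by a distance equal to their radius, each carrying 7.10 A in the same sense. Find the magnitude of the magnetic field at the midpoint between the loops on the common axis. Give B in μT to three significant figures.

Each loop contributes B = μ₀IR²/[2(R²+z²)^(3/2)] on the axis, with z measured from that loop.
Loop 1 (z = 0.0449 m): B₁ = 3.55×10⁻⁵ T. Loop 2 (z = 0.0449 m): B₂ = 3.55×10⁻⁵ T.
The fields add: B = B₁ + B₂ = 7.11×10⁻⁵ T.

B ≈ 71.1 μT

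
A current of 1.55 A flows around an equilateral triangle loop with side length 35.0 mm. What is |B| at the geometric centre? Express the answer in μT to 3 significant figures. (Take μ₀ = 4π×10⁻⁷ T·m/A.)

B ≈ 79.7 μT

Each side is a finite straight segment at perpendicular distance d = a/(2 tan(π/3)) = 0.0101 m from the centre, with end-angles ±π/3.
One side contributes B₁ = (μ₀I/4πd)·2 sin(π/3) = 2.66×10⁻⁵ T.
All 3 sides add in the same direction: B = 3 × 2.66×10⁻⁵ = 7.97×10⁻⁵ T.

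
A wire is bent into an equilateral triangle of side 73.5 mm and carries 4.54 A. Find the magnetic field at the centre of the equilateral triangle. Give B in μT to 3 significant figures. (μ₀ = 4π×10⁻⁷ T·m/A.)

B ≈ 111 μT

Each side is a finite straight segment at perpendicular distance d = a/(2 tan(π/3)) = 0.02122 m from the centre, with end-angles ±π/3.
One side contributes B₁ = (μ₀I/4πd)·2 sin(π/3) = 3.71×10⁻⁵ T.
All 3 sides add in the same direction: B = 3 × 3.71×10⁻⁵ = 1.11×10⁻⁴ T.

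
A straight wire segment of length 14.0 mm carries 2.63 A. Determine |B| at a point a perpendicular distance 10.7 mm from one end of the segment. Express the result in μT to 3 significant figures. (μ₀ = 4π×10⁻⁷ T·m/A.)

B ≈ 19.5 μT

For a finite straight segment, B = (μ₀I/4πd)(sinθ₁ + sinθ₂), where θ₁, θ₂ are the angles from the perpendicular to each end.
The perpendicular foot is at one end, so the two end-offsets along the wire are 0 and L = 0.014 m.
sinθ₁ = 0/√(0²+0.0107²) = 0.0000; sinθ₂ = 0.014/√(0.014²+0.0107²) = 0.7945.
B = (4π×10⁻⁷ × 2.63) / (4π × 0.0107) × (0.0000 + 0.7945) = 1.95×10⁻⁵ T.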